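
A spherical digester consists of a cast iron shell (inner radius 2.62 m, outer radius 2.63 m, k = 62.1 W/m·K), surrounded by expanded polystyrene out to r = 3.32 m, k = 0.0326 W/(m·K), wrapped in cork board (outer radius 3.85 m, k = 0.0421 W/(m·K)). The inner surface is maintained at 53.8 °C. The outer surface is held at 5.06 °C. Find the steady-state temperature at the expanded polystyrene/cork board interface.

Series thermal resistances, inner to outer:
  R_cast iron = (1/2.62 − 1/2.63)/(4πk) = 0.001451/(4π·62.1) = 1.860×10^-6 K/W
  R_expanded polystyrene = (1/2.63 − 1/3.32)/(4πk) = 0.07902/(4π·0.0326) = 0.1929 K/W
  R_cork board = (1/3.32 − 1/3.85)/(4πk) = 0.04146/(4π·0.0421) = 0.07838 K/W
ΣR = 1.860×10^-6 + 0.1929 + 0.07838 = 0.2713 K/W
Q = ΔT/ΣR = (53.8 °C − 5.06 °C)/0.2713 = 179.7 W
From the inner boundary to the expanded polystyrene/cork board interface, ΣR_partial = 0.1929 K/W.
T_interface = T_in − Q·ΣR_partial = 53.8 °C − (179.7)(0.1929) = 19.1 °C

T = 19.1 °C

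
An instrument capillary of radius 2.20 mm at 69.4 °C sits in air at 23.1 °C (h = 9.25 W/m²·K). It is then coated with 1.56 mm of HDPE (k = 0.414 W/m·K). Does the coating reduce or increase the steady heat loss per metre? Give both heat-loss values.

Critical radius for a cylinder: r_cr = k/h = 0.0448 m = 4.48 cm.
Outer radius after coating: r₂ = 0.00220 + 0.00156 = 0.00376 m.
Since r₁ < r_cr and r₂ ≤ r_cr, the coating moves toward the maximum at r_cr — heat loss rises.
Bare: R = 1/(2πr₁h) = 7.821 m·K/W; Q = 46.3/7.821 = 5.92 W/m.
Coated: R = R_cond + R_conv = 4.782 m·K/W; Q = 46.3/4.782 = 9.68 W/m.

increases: 5.92 → 9.68 W/m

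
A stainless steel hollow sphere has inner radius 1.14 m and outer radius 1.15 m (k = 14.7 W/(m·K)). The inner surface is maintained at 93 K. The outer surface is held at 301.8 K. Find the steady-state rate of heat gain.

Q = 4πk·ΔT/(1/r₁ − 1/r₂) = 4π × 14.7 × 208.8 / (1/1.14 − 1/1.15) = 5.06×10^6 W

Q = 5060 kW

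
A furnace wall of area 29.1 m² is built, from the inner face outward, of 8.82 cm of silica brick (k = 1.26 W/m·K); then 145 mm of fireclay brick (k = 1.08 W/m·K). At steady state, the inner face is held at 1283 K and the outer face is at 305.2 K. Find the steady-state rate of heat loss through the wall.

Q = 1.39×10^5 W

Treat each layer as a resistance in series:
  R_silica brick = L/(kA) = 0.0882/(1.26·29.1) = 0.002405 K/W
  R_fireclay brick = L/(kA) = 0.145/(1.08·29.1) = 0.004614 K/W
ΣR = 0.002405 + 0.004614 = 0.007019 K/W
Q = ΔT/ΣR = (1283 K − 305.2 K)/0.007019 = 1.39×10^5 W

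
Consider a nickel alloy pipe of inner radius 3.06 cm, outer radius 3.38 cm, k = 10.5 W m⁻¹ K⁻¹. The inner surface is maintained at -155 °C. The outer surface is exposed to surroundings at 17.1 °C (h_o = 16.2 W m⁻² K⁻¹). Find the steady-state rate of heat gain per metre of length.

Q' = 589 W/m

Resistance network (inner→outer):
  R'_nickel alloy = ln(0.0338/0.0306)/(2πk) = 0.09946/(2π·10.5) = 0.001508 m·K/W
  R'_conv,out = 1/(2πr h) = 1/(2π·0.0338·16.2) = 0.2907 m·K/W
ΣR = 0.001508 + 0.2907 = 0.2922 m·K/W
Q' = ΔT/ΣR = (-155 °C − 17.1 °C)/0.2922 = -589 W/m
(Negative Q' ⇒ heat flows inward; heat gain = 589 W/m.)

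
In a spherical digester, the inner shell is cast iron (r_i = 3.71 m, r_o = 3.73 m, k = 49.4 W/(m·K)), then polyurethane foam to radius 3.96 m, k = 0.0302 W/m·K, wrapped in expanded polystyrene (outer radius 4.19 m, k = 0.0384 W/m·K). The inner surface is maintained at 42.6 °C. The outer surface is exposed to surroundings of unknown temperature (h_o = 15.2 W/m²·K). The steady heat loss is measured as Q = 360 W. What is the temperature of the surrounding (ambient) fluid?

T_out = 17.4 °C

Sum the resistances:
  R_cast iron = (1/3.71 − 1/3.73)/(4πk) = 0.001445/(4π·49.4) = 2.328×10^-6 K/W
  R_polyurethane foam = (1/3.73 − 1/3.96)/(4πk) = 0.01557/(4π·0.0302) = 0.04103 K/W
  R_expanded polystyrene = (1/3.96 − 1/4.19)/(4πk) = 0.01386/(4π·0.0384) = 0.02873 K/W
  R_conv,out = 1/(4πr²h) = 1/(4π·4.19²·15.2) = 2.982×10^-4 K/W
ΣR = 0.07006 K/W
ΔT = Q·ΣR = 360 × 0.07006 = 25.22 K
Heat flows outward, so T_out = T_in − ΔT = 42.6 − 25.22 = 17.4 °C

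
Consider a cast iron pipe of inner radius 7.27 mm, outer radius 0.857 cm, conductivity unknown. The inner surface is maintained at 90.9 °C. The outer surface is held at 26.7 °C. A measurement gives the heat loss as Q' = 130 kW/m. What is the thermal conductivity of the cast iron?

ΣR = ΔT/Q' = |90.9 − 26.7|/1.30×10^5 = 4.938×10^-4 m·K/W
ln(r₂/r₁)/(2πk) = 4.938×10^-4 ⇒ k = 0.1645/(2π·4.938×10^-4) = 53.0 W/m·K

k = 53.0 W/m·K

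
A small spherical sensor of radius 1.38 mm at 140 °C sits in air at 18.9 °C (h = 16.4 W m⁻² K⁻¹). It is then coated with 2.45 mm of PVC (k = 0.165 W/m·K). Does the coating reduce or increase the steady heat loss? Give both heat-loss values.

Critical radius for a sphere: r_cr = 2k/h = 0.0201 m = 2.01 cm.
Outer radius after coating: r₂ = 0.00138 + 0.00245 = 0.00383 m.
Since r₁ < r_cr and r₂ ≤ r_cr, the coating moves toward the maximum at r_cr — heat loss rises.
Bare: R = 1/(4πr₁²h) = 2548 K/W; Q = 121.1/2548 = 0.0475 W.
Coated: R = R_cond + R_conv = 554.3 K/W; Q = 121.1/554.3 = 0.218 W.

increases: 0.0475 → 0.218 W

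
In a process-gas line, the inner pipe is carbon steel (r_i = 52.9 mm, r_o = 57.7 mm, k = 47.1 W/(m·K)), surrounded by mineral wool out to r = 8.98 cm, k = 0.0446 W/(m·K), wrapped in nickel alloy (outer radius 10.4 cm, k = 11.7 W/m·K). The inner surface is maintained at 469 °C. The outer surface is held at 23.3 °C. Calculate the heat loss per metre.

Treat each layer as a resistance in series:
  R'_carbon steel = ln(0.0577/0.0529)/(2πk) = 0.08685/(2π·47.1) = 2.935×10^-4 m·K/W
  R'_mineral wool = ln(0.0898/0.0577)/(2πk) = 0.4423/(2π·0.0446) = 1.578 m·K/W
  R'_nickel alloy = ln(0.104/0.0898)/(2πk) = 0.1468/(2π·11.7) = 0.001997 m·K/W
ΣR = 2.935×10^-4 + 1.578 + 0.001997 = 1.580 m·K/W
Q' = ΔT/ΣR = (469 °C − 23.3 °C)/1.580 = 282 W/m

Q' = 282 W/m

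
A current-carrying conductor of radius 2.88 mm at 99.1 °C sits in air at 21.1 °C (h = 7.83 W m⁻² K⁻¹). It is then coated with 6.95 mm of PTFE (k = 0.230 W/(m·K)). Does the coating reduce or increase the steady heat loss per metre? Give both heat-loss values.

Critical radius for a cylinder: r_cr = k/h = 0.0294 m = 2.94 cm.
Outer radius after coating: r₂ = 0.00288 + 0.00695 = 0.00983 m.
Since r₁ < r_cr and r₂ ≤ r_cr, the coating moves toward the maximum at r_cr — heat loss rises.
Bare: R = 1/(2πr₁h) = 7.058 m·K/W; Q = 78/7.058 = 11.1 W/m.
Coated: R = R_cond + R_conv = 2.917 m·K/W; Q = 78/2.917 = 26.7 W/m.

increases: 11.1 → 26.7 W/m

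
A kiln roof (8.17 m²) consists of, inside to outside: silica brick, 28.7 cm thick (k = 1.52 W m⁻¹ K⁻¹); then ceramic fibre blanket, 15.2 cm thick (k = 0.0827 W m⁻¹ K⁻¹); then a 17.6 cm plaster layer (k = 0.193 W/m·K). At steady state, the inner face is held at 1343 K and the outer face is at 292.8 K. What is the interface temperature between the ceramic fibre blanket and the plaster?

T = 619 K

Treat each layer as a resistance in series:
  R_silica brick = L/(kA) = 0.287/(1.52·8.17) = 0.02311 K/W
  R_ceramic fibre blanket = L/(kA) = 0.152/(0.0827·8.17) = 0.2250 K/W
  R_plaster = L/(kA) = 0.176/(0.193·8.17) = 0.1116 K/W
ΣR = 0.02311 + 0.2250 + 0.1116 = 0.3597 K/W
Q = ΔT/ΣR = (1343 K − 292.8 K)/0.3597 = 2920 W
From the inner boundary to the ceramic fibre blanket/plaster interface, ΣR_partial = 0.2481 K/W.
T_interface = T_in − Q·ΣR_partial = 1343 K − (2920)(0.2481) = 619 K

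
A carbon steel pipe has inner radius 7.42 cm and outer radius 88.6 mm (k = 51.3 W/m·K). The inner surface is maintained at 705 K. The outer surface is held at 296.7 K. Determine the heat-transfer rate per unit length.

Q' = 742 kW/m

Q' = 2πk·ΔT/ln(r₂/r₁) = 2π × 51.3 × 408.3 / ln(0.0886/0.0742) = 7.42×10^5 W/m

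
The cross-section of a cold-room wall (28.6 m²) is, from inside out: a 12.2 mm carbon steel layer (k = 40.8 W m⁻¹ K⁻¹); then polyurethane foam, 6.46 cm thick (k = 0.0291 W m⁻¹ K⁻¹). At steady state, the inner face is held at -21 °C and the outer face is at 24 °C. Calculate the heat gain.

Treat each layer as a resistance in series:
  R_carbon steel = L/(kA) = 0.0122/(40.8·28.6) = 1.046×10^-5 K/W
  R_polyurethane foam = L/(kA) = 0.0646/(0.0291·28.6) = 0.07762 K/W
ΣR = 1.046×10^-5 + 0.07762 = 0.07763 K/W
Q = ΔT/ΣR = (-21 °C − 24 °C)/0.07763 = -580 W
(Negative Q ⇒ heat flows inward; heat gain = 580 W.)

Q = 580 W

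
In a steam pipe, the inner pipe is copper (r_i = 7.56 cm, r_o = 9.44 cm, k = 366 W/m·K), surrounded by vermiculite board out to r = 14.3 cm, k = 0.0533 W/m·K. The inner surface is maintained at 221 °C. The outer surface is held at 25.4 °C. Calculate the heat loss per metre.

Resistance network (inner→outer):
  R'_copper = ln(0.0944/0.0756)/(2πk) = 0.2221/(2π·366) = 9.657×10^-5 m·K/W
  R'_vermiculite board = ln(0.143/0.0944)/(2πk) = 0.4153/(2π·0.0533) = 1.240 m·K/W
ΣR = 9.657×10^-5 + 1.240 = 1.240 m·K/W
Q' = ΔT/ΣR = (221 °C − 25.4 °C)/1.240 = 158 W/m

Q' = 158 W/m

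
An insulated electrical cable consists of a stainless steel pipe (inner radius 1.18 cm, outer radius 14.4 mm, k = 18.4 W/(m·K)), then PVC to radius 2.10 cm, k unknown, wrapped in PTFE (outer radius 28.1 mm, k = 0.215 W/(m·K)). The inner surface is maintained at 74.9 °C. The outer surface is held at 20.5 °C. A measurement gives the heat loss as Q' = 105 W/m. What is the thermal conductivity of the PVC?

k = 0.200 W/m·K

ΣR = ΔT/Q' = |74.9 − 20.5|/105 = 0.5181 m·K/W
Known resistances:
  R'_stainless steel = ln(0.0144/0.0118)/(2πk) = 0.1991/(2π·18.4) = 0.001722 m·K/W
  R'_PTFE = ln(0.0281/0.0210)/(2πk) = 0.2912/(2π·0.215) = 0.2156 m·K/W
R_PVC = ΣR − ΣR_known = 0.5181 − 0.2173 = 0.3008 m·K/W
ln(r₂/r₁)/(2πk) = 0.3008 ⇒ k = 0.3773/(2π·0.3008) = 0.200 W/m·K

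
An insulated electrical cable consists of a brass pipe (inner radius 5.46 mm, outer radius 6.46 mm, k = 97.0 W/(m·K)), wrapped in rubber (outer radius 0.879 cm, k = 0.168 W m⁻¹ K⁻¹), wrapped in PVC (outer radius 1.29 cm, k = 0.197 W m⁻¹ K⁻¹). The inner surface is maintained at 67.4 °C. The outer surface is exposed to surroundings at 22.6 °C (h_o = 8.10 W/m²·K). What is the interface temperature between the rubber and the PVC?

Series thermal resistances, inner to outer:
  R'_brass = ln(0.00646/0.00546)/(2πk) = 0.1682/(2π·97.0) = 2.759×10^-4 m·K/W
  R'_rubber = ln(0.00879/0.00646)/(2πk) = 0.3080/(2π·0.168) = 0.2918 m·K/W
  R'_PVC = ln(0.0129/0.00879)/(2πk) = 0.3836/(2π·0.197) = 0.3099 m·K/W
  R'_conv,out = 1/(2πr h) = 1/(2π·0.0129·8.10) = 1.523 m·K/W
ΣR = 2.759×10^-4 + 0.2918 + 0.3099 + 1.523 = 2.125 m·K/W
Q' = ΔT/ΣR = (67.4 °C − 22.6 °C)/2.125 = 21.08 W/m
From the inner boundary to the rubber/PVC interface, ΣR_partial = 0.2921 m·K/W.
T_interface = T_in − Q'·ΣR_partial = 67.4 °C − (21.08)(0.2921) = 61.2 °C

T = 61.2 °C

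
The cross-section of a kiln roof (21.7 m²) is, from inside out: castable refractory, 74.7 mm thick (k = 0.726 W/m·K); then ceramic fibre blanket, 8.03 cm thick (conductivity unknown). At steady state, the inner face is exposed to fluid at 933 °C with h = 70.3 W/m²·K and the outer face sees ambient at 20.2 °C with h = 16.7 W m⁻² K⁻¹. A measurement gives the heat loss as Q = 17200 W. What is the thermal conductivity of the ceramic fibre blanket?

ΣR = ΔT/Q = |933 − 20.2|/17200 = 0.05307 K/W
Known resistances:
  R_conv,in = 1/(hA) = 1/(70.3·21.7) = 6.555×10^-4 K/W
  R_castable refractory = L/(kA) = 0.0747/(0.726·21.7) = 0.004742 K/W
  R_conv,out = 1/(hA) = 1/(16.7·21.7) = 0.002759 K/W
R_ceramic fibre blanket = ΣR − ΣR_known = 0.05307 − 0.008157 = 0.04491 K/W
L/(kA) = 0.04491 ⇒ k = 0.0803/(0.04491·21.7) = 0.0824 W/m·K

k = 0.0824 W/m·K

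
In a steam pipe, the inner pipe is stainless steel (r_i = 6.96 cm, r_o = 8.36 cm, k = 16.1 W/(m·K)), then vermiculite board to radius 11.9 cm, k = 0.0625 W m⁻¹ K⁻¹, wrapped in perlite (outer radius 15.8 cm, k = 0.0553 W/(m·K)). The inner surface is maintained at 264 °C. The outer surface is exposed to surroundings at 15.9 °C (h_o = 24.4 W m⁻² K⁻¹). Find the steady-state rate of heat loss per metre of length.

Resistance network (inner→outer):
  R'_stainless steel = ln(0.0836/0.0696)/(2πk) = 0.1833/(2π·16.1) = 0.001812 m·K/W
  R'_vermiculite board = ln(0.119/0.0836)/(2πk) = 0.3531/(2π·0.0625) = 0.8991 m·K/W
  R'_perlite = ln(0.158/0.119)/(2πk) = 0.2835/(2π·0.0553) = 0.8158 m·K/W
  R'_conv,out = 1/(2πr h) = 1/(2π·0.158·24.4) = 0.04128 m·K/W
ΣR = 0.001812 + 0.8991 + 0.8158 + 0.04128 = 1.758 m·K/W
Q' = ΔT/ΣR = (264 °C − 15.9 °C)/1.758 = 141 W/m

Q' = 141 W/m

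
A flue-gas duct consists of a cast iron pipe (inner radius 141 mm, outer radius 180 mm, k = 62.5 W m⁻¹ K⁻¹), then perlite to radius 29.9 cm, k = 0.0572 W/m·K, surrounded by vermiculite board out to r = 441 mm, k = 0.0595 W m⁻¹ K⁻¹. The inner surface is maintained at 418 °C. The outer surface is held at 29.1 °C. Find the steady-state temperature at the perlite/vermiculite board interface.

Resistance network (inner→outer):
  R'_cast iron = ln(0.180/0.141)/(2πk) = 0.2442/(2π·62.5) = 6.218×10^-4 m·K/W
  R'_perlite = ln(0.299/0.180)/(2πk) = 0.5075/(2π·0.0572) = 1.412 m·K/W
  R'_vermiculite board = ln(0.441/0.299)/(2πk) = 0.3886/(2π·0.0595) = 1.039 m·K/W
ΣR = 6.218×10^-4 + 1.412 + 1.039 = 2.452 m·K/W
Q' = ΔT/ΣR = (418 °C − 29.1 °C)/2.452 = 158.6 W/m
From the inner boundary to the perlite/vermiculite board interface, ΣR_partial = 1.413 m·K/W.
T_interface = T_in − Q'·ΣR_partial = 418 °C − (158.6)(1.413) = 194 °C

T = 194 °C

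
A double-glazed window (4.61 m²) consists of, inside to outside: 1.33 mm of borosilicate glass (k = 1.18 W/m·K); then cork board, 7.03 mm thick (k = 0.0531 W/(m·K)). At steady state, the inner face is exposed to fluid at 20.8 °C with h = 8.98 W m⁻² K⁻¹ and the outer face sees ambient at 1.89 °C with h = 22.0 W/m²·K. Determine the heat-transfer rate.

Q = 300 W

Treat each layer as a resistance in series:
  R_conv,in = 1/(hA) = 1/(8.98·4.61) = 0.02416 K/W
  R_borosilicate glass = L/(kA) = 0.00133/(1.18·4.61) = 2.445×10^-4 K/W
  R_cork board = L/(kA) = 0.00703/(0.0531·4.61) = 0.02872 K/W
  R_conv,out = 1/(hA) = 1/(22.0·4.61) = 0.009860 K/W
ΣR = 0.02416 + 2.445×10^-4 + 0.02872 + 0.009860 = 0.06298 K/W
Q = ΔT/ΣR = (20.8 °C − 1.89 °C)/0.06298 = 300 W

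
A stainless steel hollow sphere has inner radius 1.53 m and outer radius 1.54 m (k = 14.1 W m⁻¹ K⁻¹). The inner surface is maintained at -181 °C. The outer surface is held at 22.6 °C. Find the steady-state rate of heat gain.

Q = 4πk·ΔT/(1/r₁ − 1/r₂) = 4π × 14.1 × 203.6 / (1/1.53 − 1/1.54) = 8.50×10^6 W

Q = 8500 kW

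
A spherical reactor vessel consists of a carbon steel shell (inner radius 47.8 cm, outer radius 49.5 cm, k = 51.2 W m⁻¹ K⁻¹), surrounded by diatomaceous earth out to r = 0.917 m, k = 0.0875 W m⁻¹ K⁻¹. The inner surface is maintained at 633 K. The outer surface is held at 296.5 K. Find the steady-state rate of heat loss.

Q = 398 W

Series thermal resistances, inner to outer:
  R_carbon steel = (1/0.478 − 1/0.495)/(4πk) = 0.07185/(4π·51.2) = 1.117×10^-4 K/W
  R_diatomaceous earth = (1/0.495 − 1/0.917)/(4πk) = 0.9297/(4π·0.0875) = 0.8455 K/W
ΣR = 1.117×10^-4 + 0.8455 = 0.8456 K/W
Q = ΔT/ΣR = (633 K − 296.5 K)/0.8456 = 398 W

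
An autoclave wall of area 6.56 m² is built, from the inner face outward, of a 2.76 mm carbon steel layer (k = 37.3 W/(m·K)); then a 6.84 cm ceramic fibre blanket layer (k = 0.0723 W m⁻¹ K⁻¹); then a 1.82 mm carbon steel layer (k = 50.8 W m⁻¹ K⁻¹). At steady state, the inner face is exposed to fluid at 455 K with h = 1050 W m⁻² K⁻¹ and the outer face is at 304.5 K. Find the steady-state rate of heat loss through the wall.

Treat each layer as a resistance in series:
  R_conv,in = 1/(hA) = 1/(1050·6.56) = 1.452×10^-4 K/W
  R_carbon steel = L/(kA) = 0.00276/(37.3·6.56) = 1.128×10^-5 K/W
  R_ceramic fibre blanket = L/(kA) = 0.0684/(0.0723·6.56) = 0.1442 K/W
  R_carbon steel = L/(kA) = 0.00182/(50.8·6.56) = 5.461×10^-6 K/W
ΣR = 1.452×10^-4 + 1.128×10^-5 + 0.1442 + 5.461×10^-6 = 0.1444 K/W
Q = ΔT/ΣR = (455 K − 304.5 K)/0.1444 = 1040 W

Q = 1040 W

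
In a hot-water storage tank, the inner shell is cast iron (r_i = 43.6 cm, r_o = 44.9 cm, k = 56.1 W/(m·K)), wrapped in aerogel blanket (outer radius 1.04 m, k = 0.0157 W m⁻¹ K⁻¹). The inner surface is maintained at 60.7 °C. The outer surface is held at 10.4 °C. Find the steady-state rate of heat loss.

Treat each layer as a resistance in series:
  R_cast iron = (1/0.436 − 1/0.449)/(4πk) = 0.06641/(4π·56.1) = 9.420×10^-5 K/W
  R_aerogel blanket = (1/0.449 − 1/1.04)/(4πk) = 1.266/(4π·0.0157) = 6.415 K/W
ΣR = 9.420×10^-5 + 6.415 = 6.415 K/W
Q = ΔT/ΣR = (60.7 °C − 10.4 °C)/6.415 = 7.84 W

Q = 7.84 W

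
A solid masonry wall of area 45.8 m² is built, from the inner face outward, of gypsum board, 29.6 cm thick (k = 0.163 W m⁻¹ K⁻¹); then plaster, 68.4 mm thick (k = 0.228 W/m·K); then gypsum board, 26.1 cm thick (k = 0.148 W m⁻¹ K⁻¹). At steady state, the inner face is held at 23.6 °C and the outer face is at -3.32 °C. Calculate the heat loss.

Q = 318 W

Series thermal resistances, inner to outer:
  R_gypsum board = L/(kA) = 0.296/(0.163·45.8) = 0.03965 K/W
  R_plaster = L/(kA) = 0.0684/(0.228·45.8) = 0.006550 K/W
  R_gypsum board = L/(kA) = 0.261/(0.148·45.8) = 0.03850 K/W
ΣR = 0.03965 + 0.006550 + 0.03850 = 0.08470 K/W
Q = ΔT/ΣR = (23.6 °C − -3.32 °C)/0.08470 = 318 W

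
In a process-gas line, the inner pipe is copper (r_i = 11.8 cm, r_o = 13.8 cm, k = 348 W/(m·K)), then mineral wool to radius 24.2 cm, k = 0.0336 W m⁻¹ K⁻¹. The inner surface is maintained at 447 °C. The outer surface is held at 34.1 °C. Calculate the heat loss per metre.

Series thermal resistances, inner to outer:
  R'_copper = ln(0.138/0.118)/(2πk) = 0.1566/(2π·348) = 7.161×10^-5 m·K/W
  R'_mineral wool = ln(0.242/0.138)/(2πk) = 0.5617/(2π·0.0336) = 2.661 m·K/W
ΣR = 7.161×10^-5 + 2.661 = 2.661 m·K/W
Q' = ΔT/ΣR = (447 °C − 34.1 °C)/2.661 = 155 W/m

Q' = 155 W/m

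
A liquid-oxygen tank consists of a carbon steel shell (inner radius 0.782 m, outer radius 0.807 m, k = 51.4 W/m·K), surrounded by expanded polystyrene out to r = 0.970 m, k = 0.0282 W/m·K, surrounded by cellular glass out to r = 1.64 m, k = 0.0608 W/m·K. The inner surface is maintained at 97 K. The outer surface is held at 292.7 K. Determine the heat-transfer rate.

Q = 172 W

Resistance network (inner→outer):
  R_carbon steel = (1/0.782 − 1/0.807)/(4πk) = 0.03962/(4π·51.4) = 6.133×10^-5 K/W
  R_expanded polystyrene = (1/0.807 − 1/0.970)/(4πk) = 0.2082/(4π·0.0282) = 0.5876 K/W
  R_cellular glass = (1/0.970 − 1/1.64)/(4πk) = 0.4212/(4π·0.0608) = 0.5512 K/W
ΣR = 6.133×10^-5 + 0.5876 + 0.5512 = 1.139 K/W
Q = ΔT/ΣR = (97 K − 292.7 K)/1.139 = -172 W
(Negative Q ⇒ heat flows inward; heat gain = 172 W.)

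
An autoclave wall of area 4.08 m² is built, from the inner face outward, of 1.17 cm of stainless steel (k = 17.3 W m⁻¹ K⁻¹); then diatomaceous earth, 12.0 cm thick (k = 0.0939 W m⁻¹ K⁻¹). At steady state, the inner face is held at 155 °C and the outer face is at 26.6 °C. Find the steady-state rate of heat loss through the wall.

Q = 410 W

Resistance network (inner→outer):
  R_stainless steel = L/(kA) = 0.0117/(17.3·4.08) = 1.658×10^-4 K/W
  R_diatomaceous earth = L/(kA) = 0.120/(0.0939·4.08) = 0.3132 K/W
ΣR = 1.658×10^-4 + 0.3132 = 0.3134 K/W
Q = ΔT/ΣR = (155 °C − 26.6 °C)/0.3134 = 410 W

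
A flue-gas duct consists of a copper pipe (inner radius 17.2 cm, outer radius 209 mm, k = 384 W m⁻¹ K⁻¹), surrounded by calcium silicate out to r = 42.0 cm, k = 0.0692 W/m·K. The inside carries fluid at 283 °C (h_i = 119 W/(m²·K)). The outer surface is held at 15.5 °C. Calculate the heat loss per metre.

Q' = 166 W/m

Treat each layer as a resistance in series:
  R'_conv,in = 1/(2πr h) = 1/(2π·0.172·119) = 0.007776 m·K/W
  R'_copper = ln(0.209/0.172)/(2πk) = 0.1948/(2π·384) = 8.075×10^-5 m·K/W
  R'_calcium silicate = ln(0.420/0.209)/(2πk) = 0.6979/(2π·0.0692) = 1.605 m·K/W
ΣR = 0.007776 + 8.075×10^-5 + 1.605 = 1.613 m·K/W
Q' = ΔT/ΣR = (283 °C − 15.5 °C)/1.613 = 166 W/m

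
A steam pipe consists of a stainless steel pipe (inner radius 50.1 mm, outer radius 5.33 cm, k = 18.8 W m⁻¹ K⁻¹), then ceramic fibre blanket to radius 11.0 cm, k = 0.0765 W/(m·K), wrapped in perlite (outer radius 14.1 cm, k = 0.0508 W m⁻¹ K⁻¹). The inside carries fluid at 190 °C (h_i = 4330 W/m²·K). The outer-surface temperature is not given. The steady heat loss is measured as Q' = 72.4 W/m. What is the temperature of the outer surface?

T_out = 24.5 °C

Sum the resistances:
  R'_conv,in = 1/(2πr h) = 1/(2π·0.0501·4330) = 7.337×10^-4 m·K/W
  R'_stainless steel = ln(0.0533/0.0501)/(2πk) = 0.06192/(2π·18.8) = 5.242×10^-4 m·K/W
  R'_ceramic fibre blanket = ln(0.110/0.0533)/(2πk) = 0.7245/(2π·0.0765) = 1.507 m·K/W
  R'_perlite = ln(0.141/0.110)/(2πk) = 0.2483/(2π·0.0508) = 0.7779 m·K/W
ΣR = 2.286 m·K/W
ΔT = Q'·ΣR = 72.4 × 2.286 = 165.5 K
Heat flows outward, so T_out = T_in − ΔT = 190 − 165.5 = 24.5 °C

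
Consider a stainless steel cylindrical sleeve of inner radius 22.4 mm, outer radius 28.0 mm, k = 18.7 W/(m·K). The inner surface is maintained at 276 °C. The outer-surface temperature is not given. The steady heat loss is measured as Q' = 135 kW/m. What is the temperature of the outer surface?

Series resistances:
  R'_stainless steel = ln(0.0280/0.0224)/(2πk) = 0.2231/(2π·18.7) = 0.001899 m·K/W
ΣR = 0.001899 m·K/W
ΔT = Q'·ΣR = 1.35×10^5 × 0.001899 = 256.4 K
Heat flows outward, so T_out = T_in − ΔT = 276 − 256.4 = 19.6 °C

T_out = 19.6 °C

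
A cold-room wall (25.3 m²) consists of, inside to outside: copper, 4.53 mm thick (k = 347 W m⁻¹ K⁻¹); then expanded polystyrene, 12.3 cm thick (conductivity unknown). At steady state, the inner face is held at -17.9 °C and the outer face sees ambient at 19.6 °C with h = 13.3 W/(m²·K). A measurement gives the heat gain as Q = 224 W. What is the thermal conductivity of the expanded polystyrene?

k = 0.0296 W/m·K

ΣR = ΔT/Q = |-17.9 − 19.6|/224 = 0.1674 K/W
Known resistances:
  R_copper = L/(kA) = 0.00453/(347·25.3) = 5.160×10^-7 K/W
  R_conv,out = 1/(hA) = 1/(13.3·25.3) = 0.002972 K/W
R_expanded polystyrene = ΣR − ΣR_known = 0.1674 − 0.002973 = 0.1644 K/W
L/(kA) = 0.1644 ⇒ k = 0.123/(0.1644·25.3) = 0.0296 W/m·K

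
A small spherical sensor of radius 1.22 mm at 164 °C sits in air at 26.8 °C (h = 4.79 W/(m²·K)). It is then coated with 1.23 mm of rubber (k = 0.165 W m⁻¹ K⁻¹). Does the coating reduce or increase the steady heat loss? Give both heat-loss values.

Critical radius for a sphere: r_cr = 2k/h = 0.0689 m = 6.89 cm.
Outer radius after coating: r₂ = 0.00122 + 0.00123 = 0.00245 m.
Since r₁ < r_cr and r₂ ≤ r_cr, the coating moves toward the maximum at r_cr — heat loss rises.
Bare: R = 1/(4πr₁²h) = 11160 K/W; Q = 137.2/11160 = 0.0123 W.
Coated: R = R_cond + R_conv = 2966 K/W; Q = 137.2/2966 = 0.0463 W.

increases: 0.0123 → 0.0463 W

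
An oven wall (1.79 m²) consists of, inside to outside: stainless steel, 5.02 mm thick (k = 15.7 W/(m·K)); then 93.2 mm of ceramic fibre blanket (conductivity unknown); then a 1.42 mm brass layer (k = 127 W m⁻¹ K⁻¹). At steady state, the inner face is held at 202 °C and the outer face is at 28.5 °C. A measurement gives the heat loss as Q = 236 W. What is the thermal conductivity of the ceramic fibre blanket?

k = 0.0708 W/m·K

ΣR = ΔT/Q = |202 − 28.5|/236 = 0.7352 K/W
Known resistances:
  R_stainless steel = L/(kA) = 0.00502/(15.7·1.79) = 1.786×10^-4 K/W
  R_brass = L/(kA) = 0.00142/(127·1.79) = 6.246×10^-6 K/W
R_ceramic fibre blanket = ΣR − ΣR_known = 0.7352 − 1.848×10^-4 = 0.7350 K/W
L/(kA) = 0.7350 ⇒ k = 0.0932/(0.7350·1.79) = 0.0708 W/m·K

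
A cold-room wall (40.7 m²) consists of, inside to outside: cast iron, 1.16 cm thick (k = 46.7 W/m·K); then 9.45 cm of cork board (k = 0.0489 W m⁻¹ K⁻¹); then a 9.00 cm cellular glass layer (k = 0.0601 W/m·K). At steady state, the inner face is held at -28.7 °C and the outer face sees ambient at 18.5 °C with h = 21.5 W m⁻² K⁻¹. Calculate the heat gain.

Q = 553 W

Series thermal resistances, inner to outer:
  R_cast iron = L/(kA) = 0.0116/(46.7·40.7) = 6.103×10^-6 K/W
  R_cork board = L/(kA) = 0.0945/(0.0489·40.7) = 0.04748 K/W
  R_cellular glass = L/(kA) = 0.0900/(0.0601·40.7) = 0.03679 K/W
  R_conv,out = 1/(hA) = 1/(21.5·40.7) = 0.001143 K/W
ΣR = 6.103×10^-6 + 0.04748 + 0.03679 + 0.001143 = 0.08542 K/W
Q = ΔT/ΣR = (-28.7 °C − 18.5 °C)/0.08542 = -553 W
(Negative Q ⇒ heat flows inward; heat gain = 553 W.)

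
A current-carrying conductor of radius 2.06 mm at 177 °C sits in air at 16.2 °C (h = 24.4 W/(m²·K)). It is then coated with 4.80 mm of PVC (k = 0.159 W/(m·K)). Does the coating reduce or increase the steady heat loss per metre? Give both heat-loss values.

increases: 50.8 → 74.6 W/m

Critical radius for a cylinder: r_cr = k/h = 0.00652 m = 0.652 cm.
Outer radius after coating: r₂ = 0.00206 + 0.00480 = 0.00686 m.
r₁ < r_cr < r₂: heat loss rises to a maximum at r_cr then falls. Whether the coating helps depends on whether Q(r₂) has dropped back below Q(r₁).
Bare: R = 1/(2πr₁h) = 3.166 m·K/W; Q = 160.8/3.166 = 50.8 W/m.
Coated: R = R_cond + R_conv = 2.155 m·K/W; Q = 160.8/2.155 = 74.6 W/m.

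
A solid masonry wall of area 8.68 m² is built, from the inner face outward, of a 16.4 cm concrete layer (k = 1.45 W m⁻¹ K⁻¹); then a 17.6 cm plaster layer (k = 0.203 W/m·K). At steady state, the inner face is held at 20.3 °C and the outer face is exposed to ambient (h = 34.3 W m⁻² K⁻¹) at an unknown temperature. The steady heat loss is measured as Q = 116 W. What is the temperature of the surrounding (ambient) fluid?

Series resistances:
  R_concrete = L/(kA) = 0.164/(1.45·8.68) = 0.01303 K/W
  R_plaster = L/(kA) = 0.176/(0.203·8.68) = 0.09988 K/W
  R_conv,out = 1/(hA) = 1/(34.3·8.68) = 0.003359 K/W
ΣR = 0.1163 K/W
ΔT = Q·ΣR = 116 × 0.1163 = 13.49 K
Heat flows outward, so T_out = T_in − ΔT = 20.3 − 13.49 = 6.81 °C

T_out = 6.81 °C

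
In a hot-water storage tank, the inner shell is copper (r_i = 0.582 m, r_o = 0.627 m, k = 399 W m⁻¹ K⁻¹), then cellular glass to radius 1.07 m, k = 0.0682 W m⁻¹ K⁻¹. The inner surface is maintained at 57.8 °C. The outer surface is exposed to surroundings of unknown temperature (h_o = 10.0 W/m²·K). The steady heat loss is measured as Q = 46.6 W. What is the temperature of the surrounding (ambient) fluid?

T_out = 21.6 °C

Series resistances:
  R_copper = (1/0.582 − 1/0.627)/(4πk) = 0.1233/(4π·399) = 2.459×10^-5 K/W
  R_cellular glass = (1/0.627 − 1/1.07)/(4πk) = 0.6603/(4π·0.0682) = 0.7705 K/W
  R_conv,out = 1/(4πr²h) = 1/(4π·1.07²·10.0) = 0.006951 K/W
ΣR = 0.7774 K/W
ΔT = Q·ΣR = 46.6 × 0.7774 = 36.23 K
Heat flows outward, so T_out = T_in − ΔT = 57.8 − 36.23 = 21.6 °C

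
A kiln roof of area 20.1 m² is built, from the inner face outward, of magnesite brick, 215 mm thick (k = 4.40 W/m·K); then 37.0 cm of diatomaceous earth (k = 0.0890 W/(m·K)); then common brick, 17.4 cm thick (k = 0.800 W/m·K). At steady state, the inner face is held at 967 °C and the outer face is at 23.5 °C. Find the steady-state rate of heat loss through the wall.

Q = 4.29 kW

Treat each layer as a resistance in series:
  R_magnesite brick = L/(kA) = 0.215/(4.40·20.1) = 0.002431 K/W
  R_diatomaceous earth = L/(kA) = 0.370/(0.0890·20.1) = 0.2068 K/W
  R_common brick = L/(kA) = 0.174/(0.800·20.1) = 0.01082 K/W
ΣR = 0.002431 + 0.2068 + 0.01082 = 0.2201 K/W
Q = ΔT/ΣR = (967 °C − 23.5 °C)/0.2201 = 4290 W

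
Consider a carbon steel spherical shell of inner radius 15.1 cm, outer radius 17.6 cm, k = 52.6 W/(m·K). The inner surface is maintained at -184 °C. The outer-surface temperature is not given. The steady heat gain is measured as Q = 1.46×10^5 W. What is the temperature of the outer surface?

T_out = 23.8 °C

Series resistances:
  R_carbon steel = (1/0.151 − 1/0.176)/(4πk) = 0.9407/(4π·52.6) = 0.001423 K/W
ΣR = 0.001423 K/W
ΔT = Q·ΣR = 1.46×10^5 × 0.001423 = 207.8 K
Heat flows inward, so T_out = T_in + ΔT = -184 + 207.8 = 23.8 °C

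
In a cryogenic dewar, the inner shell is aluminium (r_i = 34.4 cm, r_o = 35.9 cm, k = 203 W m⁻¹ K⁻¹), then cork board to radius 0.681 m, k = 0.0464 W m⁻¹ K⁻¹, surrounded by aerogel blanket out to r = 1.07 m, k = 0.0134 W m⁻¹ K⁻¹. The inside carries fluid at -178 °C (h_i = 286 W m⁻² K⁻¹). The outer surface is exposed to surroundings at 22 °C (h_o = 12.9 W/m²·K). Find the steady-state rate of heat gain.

Q = 36.8 W

Series thermal resistances, inner to outer:
  R_conv,in = 1/(4πr²h) = 1/(4π·0.344²·286) = 0.002351 K/W
  R_aluminium = (1/0.344 − 1/0.359)/(4πk) = 0.1215/(4π·203) = 4.761×10^-5 K/W
  R_cork board = (1/0.359 − 1/0.681)/(4πk) = 1.317/(4π·0.0464) = 2.259 K/W
  R_aerogel blanket = (1/0.681 − 1/1.07)/(4πk) = 0.5338/(4π·0.0134) = 3.170 K/W
  R_conv,out = 1/(4πr²h) = 1/(4π·1.07²·12.9) = 0.005388 K/W
ΣR = 0.002351 + 4.761×10^-5 + 2.259 + 3.170 + 0.005388 = 5.437 K/W
Q = ΔT/ΣR = (-178 °C − 22 °C)/5.437 = -36.8 W
(Negative Q ⇒ heat flows inward; heat gain = 36.8 W.)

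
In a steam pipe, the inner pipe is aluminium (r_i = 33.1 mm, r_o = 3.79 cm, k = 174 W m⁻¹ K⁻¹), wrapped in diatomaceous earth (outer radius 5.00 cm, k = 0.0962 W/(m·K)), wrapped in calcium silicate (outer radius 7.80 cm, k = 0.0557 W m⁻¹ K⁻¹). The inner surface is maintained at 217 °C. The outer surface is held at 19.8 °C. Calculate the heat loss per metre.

Q' = 114 W/m

Resistance network (inner→outer):
  R'_aluminium = ln(0.0379/0.0331)/(2πk) = 0.1354/(2π·174) = 1.239×10^-4 m·K/W
  R'_diatomaceous earth = ln(0.0500/0.0379)/(2πk) = 0.2771/(2π·0.0962) = 0.4584 m·K/W
  R'_calcium silicate = ln(0.0780/0.0500)/(2πk) = 0.4447/(2π·0.0557) = 1.271 m·K/W
ΣR = 1.239×10^-4 + 0.4584 + 1.271 = 1.730 m·K/W
Q' = ΔT/ΣR = (217 °C − 19.8 °C)/1.730 = 114 W/m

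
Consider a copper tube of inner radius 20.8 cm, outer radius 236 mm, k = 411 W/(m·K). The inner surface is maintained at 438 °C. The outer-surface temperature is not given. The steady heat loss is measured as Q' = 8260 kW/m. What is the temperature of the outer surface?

T_out = 34.0 °C

Sum the resistances:
  R'_copper = ln(0.236/0.208)/(2πk) = 0.1263/(2π·411) = 4.891×10^-5 m·K/W
ΣR = 4.891×10^-5 m·K/W
ΔT = Q'·ΣR = 8.26×10^6 × 4.891×10^-5 = 404.0 K
Heat flows outward, so T_out = T_in − ΔT = 438 − 404.0 = 34.0 °C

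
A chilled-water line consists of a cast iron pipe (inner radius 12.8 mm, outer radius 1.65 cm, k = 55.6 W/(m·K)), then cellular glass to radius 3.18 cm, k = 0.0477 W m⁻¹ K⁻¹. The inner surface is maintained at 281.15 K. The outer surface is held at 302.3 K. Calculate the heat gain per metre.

Q' = 9.66 W/m

Resistance network (inner→outer):
  R'_cast iron = ln(0.0165/0.0128)/(2πk) = 0.2539/(2π·55.6) = 7.268×10^-4 m·K/W
  R'_cellular glass = ln(0.0318/0.0165)/(2πk) = 0.6561/(2π·0.0477) = 2.189 m·K/W
ΣR = 7.268×10^-4 + 2.189 = 2.190 m·K/W
Q' = ΔT/ΣR = (281.15 K − 302.3 K)/2.190 = -9.66 W/m
(Negative Q' ⇒ heat flows inward; heat gain = 9.66 W/m.)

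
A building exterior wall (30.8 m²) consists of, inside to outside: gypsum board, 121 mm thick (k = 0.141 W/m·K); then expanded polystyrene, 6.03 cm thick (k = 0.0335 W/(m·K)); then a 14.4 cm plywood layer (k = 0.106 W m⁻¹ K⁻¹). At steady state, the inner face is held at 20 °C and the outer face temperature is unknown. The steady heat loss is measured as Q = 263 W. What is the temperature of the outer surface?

T_out = -14.3 °C

Series resistances:
  R_gypsum board = L/(kA) = 0.121/(0.141·30.8) = 0.02786 K/W
  R_expanded polystyrene = L/(kA) = 0.0603/(0.0335·30.8) = 0.05844 K/W
  R_plywood = L/(kA) = 0.144/(0.106·30.8) = 0.04411 K/W
ΣR = 0.1304 K/W
ΔT = Q·ΣR = 263 × 0.1304 = 34.30 K
Heat flows outward, so T_out = T_in − ΔT = 20 − 34.30 = -14.3 °C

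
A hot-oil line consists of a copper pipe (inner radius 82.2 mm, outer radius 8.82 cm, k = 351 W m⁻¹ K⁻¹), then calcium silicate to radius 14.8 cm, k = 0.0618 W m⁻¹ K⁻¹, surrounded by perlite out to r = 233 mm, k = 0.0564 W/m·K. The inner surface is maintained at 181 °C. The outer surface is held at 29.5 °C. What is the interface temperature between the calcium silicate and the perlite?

T = 104 °C

Resistance network (inner→outer):
  R'_copper = ln(0.0882/0.0822)/(2πk) = 0.07045/(2π·351) = 3.195×10^-5 m·K/W
  R'_calcium silicate = ln(0.148/0.0882)/(2πk) = 0.5176/(2π·0.0618) = 1.333 m·K/W
  R'_perlite = ln(0.233/0.148)/(2πk) = 0.4538/(2π·0.0564) = 1.281 m·K/W
ΣR = 3.195×10^-5 + 1.333 + 1.281 = 2.614 m·K/W
Q' = ΔT/ΣR = (181 °C − 29.5 °C)/2.614 = 57.96 W/m
From the inner boundary to the calcium silicate/perlite interface, ΣR_partial = 1.333 m·K/W.
T_interface = T_in − Q'·ΣR_partial = 181 °C − (57.96)(1.333) = 104 °C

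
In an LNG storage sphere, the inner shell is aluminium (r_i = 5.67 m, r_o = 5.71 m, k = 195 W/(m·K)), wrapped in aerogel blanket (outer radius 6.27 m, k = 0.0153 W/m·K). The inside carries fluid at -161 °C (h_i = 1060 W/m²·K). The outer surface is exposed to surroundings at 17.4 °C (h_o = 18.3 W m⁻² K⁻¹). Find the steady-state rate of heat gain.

Treat each layer as a resistance in series:
  R_conv,in = 1/(4πr²h) = 1/(4π·5.67²·1060) = 2.335×10^-6 K/W
  R_aluminium = (1/5.67 − 1/5.71)/(4πk) = 0.001235/(4π·195) = 5.042×10^-7 K/W
  R_aerogel blanket = (1/5.71 − 1/6.27)/(4πk) = 0.01564/(4π·0.0153) = 0.08135 K/W
  R_conv,out = 1/(4πr²h) = 1/(4π·6.27²·18.3) = 1.106×10^-4 K/W
ΣR = 2.335×10^-6 + 5.042×10^-7 + 0.08135 + 1.106×10^-4 = 0.08146 K/W
Q = ΔT/ΣR = (-161 °C − 17.4 °C)/0.08146 = -2190 W
(Negative Q ⇒ heat flows inward; heat gain = 2190 W.)

Q = 2.19 kW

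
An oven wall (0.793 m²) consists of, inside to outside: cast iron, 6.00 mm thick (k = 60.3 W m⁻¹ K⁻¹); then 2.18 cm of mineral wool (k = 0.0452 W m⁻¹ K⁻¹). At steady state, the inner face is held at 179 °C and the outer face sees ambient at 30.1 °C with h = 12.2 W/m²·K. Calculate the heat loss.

Resistance network (inner→outer):
  R_cast iron = L/(kA) = 0.00600/(60.3·0.793) = 1.255×10^-4 K/W
  R_mineral wool = L/(kA) = 0.0218/(0.0452·0.793) = 0.6082 K/W
  R_conv,out = 1/(hA) = 1/(12.2·0.793) = 0.1034 K/W
ΣR = 1.255×10^-4 + 0.6082 + 0.1034 = 0.7117 K/W
Q = ΔT/ΣR = (179 °C − 30.1 °C)/0.7117 = 209 W

Q = 209 W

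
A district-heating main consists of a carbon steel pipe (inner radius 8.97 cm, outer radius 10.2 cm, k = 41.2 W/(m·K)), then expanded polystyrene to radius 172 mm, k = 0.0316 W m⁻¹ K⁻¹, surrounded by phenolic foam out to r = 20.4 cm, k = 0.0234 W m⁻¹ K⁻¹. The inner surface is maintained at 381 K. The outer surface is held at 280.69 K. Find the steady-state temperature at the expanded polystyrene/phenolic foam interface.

T = 311.4 K

Treat each layer as a resistance in series:
  R'_carbon steel = ln(0.102/0.0897)/(2πk) = 0.1285/(2π·41.2) = 4.964×10^-4 m·K/W
  R'_expanded polystyrene = ln(0.172/0.102)/(2πk) = 0.5225/(2π·0.0316) = 2.632 m·K/W
  R'_phenolic foam = ln(0.204/0.172)/(2πk) = 0.1706/(2π·0.0234) = 1.161 m·K/W
ΣR = 4.964×10^-4 + 2.632 + 1.161 = 3.793 m·K/W
Q' = ΔT/ΣR = (381 K − 280.69 K)/3.793 = 26.45 W/m
From the inner boundary to the expanded polystyrene/phenolic foam interface, ΣR_partial = 2.632 m·K/W.
T_interface = T_in − Q'·ΣR_partial = 381 K − (26.45)(2.632) = 311.4 K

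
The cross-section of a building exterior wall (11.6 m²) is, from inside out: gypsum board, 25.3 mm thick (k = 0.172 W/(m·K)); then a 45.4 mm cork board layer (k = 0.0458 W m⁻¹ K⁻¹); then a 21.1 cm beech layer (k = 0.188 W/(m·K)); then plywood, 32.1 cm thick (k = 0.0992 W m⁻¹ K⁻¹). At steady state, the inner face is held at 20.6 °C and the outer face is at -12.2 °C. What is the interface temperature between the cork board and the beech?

Resistance network (inner→outer):
  R_gypsum board = L/(kA) = 0.0253/(0.172·11.6) = 0.01268 K/W
  R_cork board = L/(kA) = 0.0454/(0.0458·11.6) = 0.08545 K/W
  R_beech = L/(kA) = 0.211/(0.188·11.6) = 0.09675 K/W
  R_plywood = L/(kA) = 0.321/(0.0992·11.6) = 0.2790 K/W
ΣR = 0.01268 + 0.08545 + 0.09675 + 0.2790 = 0.4739 K/W
Q = ΔT/ΣR = (20.6 °C − -12.2 °C)/0.4739 = 69.21 W
From the inner boundary to the cork board/beech interface, ΣR_partial = 0.09813 K/W.
T_interface = T_in − Q·ΣR_partial = 20.6 °C − (69.21)(0.09813) = 13.8 °C

T = 13.8 °C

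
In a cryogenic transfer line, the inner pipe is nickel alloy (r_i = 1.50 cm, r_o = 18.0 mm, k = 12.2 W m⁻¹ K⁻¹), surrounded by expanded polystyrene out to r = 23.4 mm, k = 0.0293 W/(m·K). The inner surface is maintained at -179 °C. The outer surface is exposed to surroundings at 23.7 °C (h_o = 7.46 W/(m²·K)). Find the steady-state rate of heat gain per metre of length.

Resistance network (inner→outer):
  R'_nickel alloy = ln(0.0180/0.0150)/(2πk) = 0.1823/(2π·12.2) = 0.002378 m·K/W
  R'_expanded polystyrene = ln(0.0234/0.0180)/(2πk) = 0.2624/(2π·0.0293) = 1.425 m·K/W
  R'_conv,out = 1/(2πr h) = 1/(2π·0.0234·7.46) = 0.9117 m·K/W
ΣR = 0.002378 + 1.425 + 0.9117 = 2.339 m·K/W
Q' = ΔT/ΣR = (-179 °C − 23.7 °C)/2.339 = -86.7 W/m
(Negative Q' ⇒ heat flows inward; heat gain = 86.7 W/m.)

Q' = 86.7 W/m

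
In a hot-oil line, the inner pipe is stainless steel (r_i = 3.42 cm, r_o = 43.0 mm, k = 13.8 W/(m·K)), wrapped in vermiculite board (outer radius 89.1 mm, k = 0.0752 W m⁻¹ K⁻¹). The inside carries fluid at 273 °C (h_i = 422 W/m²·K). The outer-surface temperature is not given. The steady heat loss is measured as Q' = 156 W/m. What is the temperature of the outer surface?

Sum the resistances:
  R'_conv,in = 1/(2πr h) = 1/(2π·0.0342·422) = 0.01103 m·K/W
  R'_stainless steel = ln(0.0430/0.0342)/(2πk) = 0.2290/(2π·13.8) = 0.002641 m·K/W
  R'_vermiculite board = ln(0.0891/0.0430)/(2πk) = 0.7286/(2π·0.0752) = 1.542 m·K/W
ΣR = 1.556 m·K/W
ΔT = Q'·ΣR = 156 × 1.556 = 242.7 K
Heat flows outward, so T_out = T_in − ΔT = 273 − 242.7 = 30.3 °C

T_out = 30.3 °C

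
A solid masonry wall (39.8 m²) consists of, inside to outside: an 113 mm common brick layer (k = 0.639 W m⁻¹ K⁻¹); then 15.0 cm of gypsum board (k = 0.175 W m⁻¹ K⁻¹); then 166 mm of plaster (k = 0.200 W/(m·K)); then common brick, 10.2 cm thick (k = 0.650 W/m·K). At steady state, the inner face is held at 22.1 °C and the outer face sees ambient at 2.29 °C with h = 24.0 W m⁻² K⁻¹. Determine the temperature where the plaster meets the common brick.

T = 4.20 °C

Treat each layer as a resistance in series:
  R_common brick = L/(kA) = 0.113/(0.639·39.8) = 0.004443 K/W
  R_gypsum board = L/(kA) = 0.150/(0.175·39.8) = 0.02154 K/W
  R_plaster = L/(kA) = 0.166/(0.200·39.8) = 0.02085 K/W
  R_common brick = L/(kA) = 0.102/(0.650·39.8) = 0.003943 K/W
  R_conv,out = 1/(hA) = 1/(24.0·39.8) = 0.001047 K/W
ΣR = 0.004443 + 0.02154 + 0.02085 + 0.003943 + 0.001047 = 0.05182 K/W
Q = ΔT/ΣR = (22.1 °C − 2.29 °C)/0.05182 = 382.3 W
From the inner boundary to the plaster/common brick interface, ΣR_partial = 0.04683 K/W.
T_interface = T_in − Q·ΣR_partial = 22.1 °C − (382.3)(0.04683) = 4.20 °C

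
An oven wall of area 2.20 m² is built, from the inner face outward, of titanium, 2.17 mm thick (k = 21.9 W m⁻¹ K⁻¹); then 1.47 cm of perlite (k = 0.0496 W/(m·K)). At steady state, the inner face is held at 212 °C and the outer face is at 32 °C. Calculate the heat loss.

Treat each layer as a resistance in series:
  R_titanium = L/(kA) = 0.00217/(21.9·2.20) = 4.504×10^-5 K/W
  R_perlite = L/(kA) = 0.0147/(0.0496·2.20) = 0.1347 K/W
ΣR = 4.504×10^-5 + 0.1347 = 0.1347 K/W
Q = ΔT/ΣR = (212 °C − 32 °C)/0.1347 = 1340 W

Q = 1340 W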